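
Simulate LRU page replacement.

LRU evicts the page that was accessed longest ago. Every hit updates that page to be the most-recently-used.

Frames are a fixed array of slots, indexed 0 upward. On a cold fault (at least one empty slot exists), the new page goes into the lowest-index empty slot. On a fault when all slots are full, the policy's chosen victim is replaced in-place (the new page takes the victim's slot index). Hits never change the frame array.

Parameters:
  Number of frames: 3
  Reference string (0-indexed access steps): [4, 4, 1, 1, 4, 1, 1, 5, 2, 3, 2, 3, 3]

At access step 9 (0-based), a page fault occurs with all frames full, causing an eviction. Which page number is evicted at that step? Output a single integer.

Step 0: ref 4 -> FAULT, frames=[4,-,-]
Step 1: ref 4 -> HIT, frames=[4,-,-]
Step 2: ref 1 -> FAULT, frames=[4,1,-]
Step 3: ref 1 -> HIT, frames=[4,1,-]
Step 4: ref 4 -> HIT, frames=[4,1,-]
Step 5: ref 1 -> HIT, frames=[4,1,-]
Step 6: ref 1 -> HIT, frames=[4,1,-]
Step 7: ref 5 -> FAULT, frames=[4,1,5]
Step 8: ref 2 -> FAULT, evict 4, frames=[2,1,5]
Step 9: ref 3 -> FAULT, evict 1, frames=[2,3,5]
At step 9: evicted page 1

Answer: 1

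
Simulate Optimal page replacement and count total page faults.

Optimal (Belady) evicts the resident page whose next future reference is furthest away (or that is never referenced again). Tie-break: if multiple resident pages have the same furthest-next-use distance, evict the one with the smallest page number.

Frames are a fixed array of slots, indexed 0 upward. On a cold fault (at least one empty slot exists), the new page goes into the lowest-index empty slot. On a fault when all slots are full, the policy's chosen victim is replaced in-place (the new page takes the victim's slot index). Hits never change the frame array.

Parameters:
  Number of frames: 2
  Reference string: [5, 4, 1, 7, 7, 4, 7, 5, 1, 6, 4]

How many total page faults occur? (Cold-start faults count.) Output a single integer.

Answer: 7

Derivation:
Step 0: ref 5 → FAULT, frames=[5,-]
Step 1: ref 4 → FAULT, frames=[5,4]
Step 2: ref 1 → FAULT (evict 5), frames=[1,4]
Step 3: ref 7 → FAULT (evict 1), frames=[7,4]
Step 4: ref 7 → HIT, frames=[7,4]
Step 5: ref 4 → HIT, frames=[7,4]
Step 6: ref 7 → HIT, frames=[7,4]
Step 7: ref 5 → FAULT (evict 7), frames=[5,4]
Step 8: ref 1 → FAULT (evict 5), frames=[1,4]
Step 9: ref 6 → FAULT (evict 1), frames=[6,4]
Step 10: ref 4 → HIT, frames=[6,4]
Total faults: 7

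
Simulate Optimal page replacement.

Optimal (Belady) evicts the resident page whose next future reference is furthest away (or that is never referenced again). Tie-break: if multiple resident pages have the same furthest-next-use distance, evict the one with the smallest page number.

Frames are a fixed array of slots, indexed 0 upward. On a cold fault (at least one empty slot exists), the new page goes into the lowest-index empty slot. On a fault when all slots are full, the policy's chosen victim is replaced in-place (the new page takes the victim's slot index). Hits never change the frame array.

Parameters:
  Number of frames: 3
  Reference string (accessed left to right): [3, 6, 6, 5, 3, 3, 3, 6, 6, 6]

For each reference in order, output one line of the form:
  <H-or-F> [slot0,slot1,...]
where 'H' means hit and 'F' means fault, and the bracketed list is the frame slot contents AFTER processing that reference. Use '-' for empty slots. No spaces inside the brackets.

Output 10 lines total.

F [3,-,-]
F [3,6,-]
H [3,6,-]
F [3,6,5]
H [3,6,5]
H [3,6,5]
H [3,6,5]
H [3,6,5]
H [3,6,5]
H [3,6,5]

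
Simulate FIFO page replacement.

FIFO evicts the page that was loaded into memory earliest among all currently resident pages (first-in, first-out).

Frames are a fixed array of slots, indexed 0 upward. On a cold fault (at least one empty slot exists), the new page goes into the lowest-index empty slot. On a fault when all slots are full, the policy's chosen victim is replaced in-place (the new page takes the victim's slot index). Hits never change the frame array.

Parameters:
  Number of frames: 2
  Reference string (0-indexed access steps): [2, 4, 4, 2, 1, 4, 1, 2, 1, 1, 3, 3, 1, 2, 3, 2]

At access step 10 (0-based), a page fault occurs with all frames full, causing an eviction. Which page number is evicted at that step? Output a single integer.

Answer: 1

Derivation:
Step 0: ref 2 -> FAULT, frames=[2,-]
Step 1: ref 4 -> FAULT, frames=[2,4]
Step 2: ref 4 -> HIT, frames=[2,4]
Step 3: ref 2 -> HIT, frames=[2,4]
Step 4: ref 1 -> FAULT, evict 2, frames=[1,4]
Step 5: ref 4 -> HIT, frames=[1,4]
Step 6: ref 1 -> HIT, frames=[1,4]
Step 7: ref 2 -> FAULT, evict 4, frames=[1,2]
Step 8: ref 1 -> HIT, frames=[1,2]
Step 9: ref 1 -> HIT, frames=[1,2]
Step 10: ref 3 -> FAULT, evict 1, frames=[3,2]
At step 10: evicted page 1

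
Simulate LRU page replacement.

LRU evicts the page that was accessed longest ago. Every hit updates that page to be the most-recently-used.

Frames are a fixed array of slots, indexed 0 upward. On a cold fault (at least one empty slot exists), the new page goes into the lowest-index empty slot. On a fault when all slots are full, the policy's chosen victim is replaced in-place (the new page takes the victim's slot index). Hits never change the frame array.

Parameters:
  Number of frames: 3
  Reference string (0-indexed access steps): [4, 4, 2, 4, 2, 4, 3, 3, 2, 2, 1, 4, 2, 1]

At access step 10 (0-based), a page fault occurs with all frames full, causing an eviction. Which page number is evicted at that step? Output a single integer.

Answer: 4

Derivation:
Step 0: ref 4 -> FAULT, frames=[4,-,-]
Step 1: ref 4 -> HIT, frames=[4,-,-]
Step 2: ref 2 -> FAULT, frames=[4,2,-]
Step 3: ref 4 -> HIT, frames=[4,2,-]
Step 4: ref 2 -> HIT, frames=[4,2,-]
Step 5: ref 4 -> HIT, frames=[4,2,-]
Step 6: ref 3 -> FAULT, frames=[4,2,3]
Step 7: ref 3 -> HIT, frames=[4,2,3]
Step 8: ref 2 -> HIT, frames=[4,2,3]
Step 9: ref 2 -> HIT, frames=[4,2,3]
Step 10: ref 1 -> FAULT, evict 4, frames=[1,2,3]
At step 10: evicted page 4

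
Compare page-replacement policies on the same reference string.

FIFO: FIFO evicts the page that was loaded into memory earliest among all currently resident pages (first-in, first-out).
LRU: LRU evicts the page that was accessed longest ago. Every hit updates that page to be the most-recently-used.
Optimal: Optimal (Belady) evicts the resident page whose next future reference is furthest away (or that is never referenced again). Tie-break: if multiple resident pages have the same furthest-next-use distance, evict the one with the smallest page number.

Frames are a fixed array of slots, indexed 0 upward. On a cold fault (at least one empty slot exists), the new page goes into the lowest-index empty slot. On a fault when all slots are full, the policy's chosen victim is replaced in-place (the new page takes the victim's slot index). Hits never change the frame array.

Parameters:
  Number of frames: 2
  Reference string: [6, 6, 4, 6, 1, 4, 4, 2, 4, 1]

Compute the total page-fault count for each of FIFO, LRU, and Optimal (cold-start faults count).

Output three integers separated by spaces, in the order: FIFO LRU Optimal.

Answer: 6 6 5

Derivation:
--- FIFO ---
  step 0: ref 6 -> FAULT, frames=[6,-] (faults so far: 1)
  step 1: ref 6 -> HIT, frames=[6,-] (faults so far: 1)
  step 2: ref 4 -> FAULT, frames=[6,4] (faults so far: 2)
  step 3: ref 6 -> HIT, frames=[6,4] (faults so far: 2)
  step 4: ref 1 -> FAULT, evict 6, frames=[1,4] (faults so far: 3)
  step 5: ref 4 -> HIT, frames=[1,4] (faults so far: 3)
  step 6: ref 4 -> HIT, frames=[1,4] (faults so far: 3)
  step 7: ref 2 -> FAULT, evict 4, frames=[1,2] (faults so far: 4)
  step 8: ref 4 -> FAULT, evict 1, frames=[4,2] (faults so far: 5)
  step 9: ref 1 -> FAULT, evict 2, frames=[4,1] (faults so far: 6)
  FIFO total faults: 6
--- LRU ---
  step 0: ref 6 -> FAULT, frames=[6,-] (faults so far: 1)
  step 1: ref 6 -> HIT, frames=[6,-] (faults so far: 1)
  step 2: ref 4 -> FAULT, frames=[6,4] (faults so far: 2)
  step 3: ref 6 -> HIT, frames=[6,4] (faults so far: 2)
  step 4: ref 1 -> FAULT, evict 4, frames=[6,1] (faults so far: 3)
  step 5: ref 4 -> FAULT, evict 6, frames=[4,1] (faults so far: 4)
  step 6: ref 4 -> HIT, frames=[4,1] (faults so far: 4)
  step 7: ref 2 -> FAULT, evict 1, frames=[4,2] (faults so far: 5)
  step 8: ref 4 -> HIT, frames=[4,2] (faults so far: 5)
  step 9: ref 1 -> FAULT, evict 2, frames=[4,1] (faults so far: 6)
  LRU total faults: 6
--- Optimal ---
  step 0: ref 6 -> FAULT, frames=[6,-] (faults so far: 1)
  step 1: ref 6 -> HIT, frames=[6,-] (faults so far: 1)
  step 2: ref 4 -> FAULT, frames=[6,4] (faults so far: 2)
  step 3: ref 6 -> HIT, frames=[6,4] (faults so far: 2)
  step 4: ref 1 -> FAULT, evict 6, frames=[1,4] (faults so far: 3)
  step 5: ref 4 -> HIT, frames=[1,4] (faults so far: 3)
  step 6: ref 4 -> HIT, frames=[1,4] (faults so far: 3)
  step 7: ref 2 -> FAULT, evict 1, frames=[2,4] (faults so far: 4)
  step 8: ref 4 -> HIT, frames=[2,4] (faults so far: 4)
  step 9: ref 1 -> FAULT, evict 2, frames=[1,4] (faults so far: 5)
  Optimal total faults: 5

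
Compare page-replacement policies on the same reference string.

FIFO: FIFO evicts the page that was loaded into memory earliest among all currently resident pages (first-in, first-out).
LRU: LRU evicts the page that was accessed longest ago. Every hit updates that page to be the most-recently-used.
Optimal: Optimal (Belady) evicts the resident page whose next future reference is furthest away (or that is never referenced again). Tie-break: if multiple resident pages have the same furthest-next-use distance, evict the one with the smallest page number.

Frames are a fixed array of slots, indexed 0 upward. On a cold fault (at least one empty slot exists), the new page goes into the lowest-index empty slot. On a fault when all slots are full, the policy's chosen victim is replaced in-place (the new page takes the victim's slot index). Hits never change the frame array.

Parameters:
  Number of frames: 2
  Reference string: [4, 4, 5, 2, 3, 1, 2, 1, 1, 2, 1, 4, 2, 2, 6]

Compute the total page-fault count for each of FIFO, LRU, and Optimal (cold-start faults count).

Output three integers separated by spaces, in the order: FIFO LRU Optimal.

Answer: 8 9 7

Derivation:
--- FIFO ---
  step 0: ref 4 -> FAULT, frames=[4,-] (faults so far: 1)
  step 1: ref 4 -> HIT, frames=[4,-] (faults so far: 1)
  step 2: ref 5 -> FAULT, frames=[4,5] (faults so far: 2)
  step 3: ref 2 -> FAULT, evict 4, frames=[2,5] (faults so far: 3)
  step 4: ref 3 -> FAULT, evict 5, frames=[2,3] (faults so far: 4)
  step 5: ref 1 -> FAULT, evict 2, frames=[1,3] (faults so far: 5)
  step 6: ref 2 -> FAULT, evict 3, frames=[1,2] (faults so far: 6)
  step 7: ref 1 -> HIT, frames=[1,2] (faults so far: 6)
  step 8: ref 1 -> HIT, frames=[1,2] (faults so far: 6)
  step 9: ref 2 -> HIT, frames=[1,2] (faults so far: 6)
  step 10: ref 1 -> HIT, frames=[1,2] (faults so far: 6)
  step 11: ref 4 -> FAULT, evict 1, frames=[4,2] (faults so far: 7)
  step 12: ref 2 -> HIT, frames=[4,2] (faults so far: 7)
  step 13: ref 2 -> HIT, frames=[4,2] (faults so far: 7)
  step 14: ref 6 -> FAULT, evict 2, frames=[4,6] (faults so far: 8)
  FIFO total faults: 8
--- LRU ---
  step 0: ref 4 -> FAULT, frames=[4,-] (faults so far: 1)
  step 1: ref 4 -> HIT, frames=[4,-] (faults so far: 1)
  step 2: ref 5 -> FAULT, frames=[4,5] (faults so far: 2)
  step 3: ref 2 -> FAULT, evict 4, frames=[2,5] (faults so far: 3)
  step 4: ref 3 -> FAULT, evict 5, frames=[2,3] (faults so far: 4)
  step 5: ref 1 -> FAULT, evict 2, frames=[1,3] (faults so far: 5)
  step 6: ref 2 -> FAULT, evict 3, frames=[1,2] (faults so far: 6)
  step 7: ref 1 -> HIT, frames=[1,2] (faults so far: 6)
  step 8: ref 1 -> HIT, frames=[1,2] (faults so far: 6)
  step 9: ref 2 -> HIT, frames=[1,2] (faults so far: 6)
  step 10: ref 1 -> HIT, frames=[1,2] (faults so far: 6)
  step 11: ref 4 -> FAULT, evict 2, frames=[1,4] (faults so far: 7)
  step 12: ref 2 -> FAULT, evict 1, frames=[2,4] (faults so far: 8)
  step 13: ref 2 -> HIT, frames=[2,4] (faults so far: 8)
  step 14: ref 6 -> FAULT, evict 4, frames=[2,6] (faults so far: 9)
  LRU total faults: 9
--- Optimal ---
  step 0: ref 4 -> FAULT, frames=[4,-] (faults so far: 1)
  step 1: ref 4 -> HIT, frames=[4,-] (faults so far: 1)
  step 2: ref 5 -> FAULT, frames=[4,5] (faults so far: 2)
  step 3: ref 2 -> FAULT, evict 5, frames=[4,2] (faults so far: 3)
  step 4: ref 3 -> FAULT, evict 4, frames=[3,2] (faults so far: 4)
  step 5: ref 1 -> FAULT, evict 3, frames=[1,2] (faults so far: 5)
  step 6: ref 2 -> HIT, frames=[1,2] (faults so far: 5)
  step 7: ref 1 -> HIT, frames=[1,2] (faults so far: 5)
  step 8: ref 1 -> HIT, frames=[1,2] (faults so far: 5)
  step 9: ref 2 -> HIT, frames=[1,2] (faults so far: 5)
  step 10: ref 1 -> HIT, frames=[1,2] (faults so far: 5)
  step 11: ref 4 -> FAULT, evict 1, frames=[4,2] (faults so far: 6)
  step 12: ref 2 -> HIT, frames=[4,2] (faults so far: 6)
  step 13: ref 2 -> HIT, frames=[4,2] (faults so far: 6)
  step 14: ref 6 -> FAULT, evict 2, frames=[4,6] (faults so far: 7)
  Optimal total faults: 7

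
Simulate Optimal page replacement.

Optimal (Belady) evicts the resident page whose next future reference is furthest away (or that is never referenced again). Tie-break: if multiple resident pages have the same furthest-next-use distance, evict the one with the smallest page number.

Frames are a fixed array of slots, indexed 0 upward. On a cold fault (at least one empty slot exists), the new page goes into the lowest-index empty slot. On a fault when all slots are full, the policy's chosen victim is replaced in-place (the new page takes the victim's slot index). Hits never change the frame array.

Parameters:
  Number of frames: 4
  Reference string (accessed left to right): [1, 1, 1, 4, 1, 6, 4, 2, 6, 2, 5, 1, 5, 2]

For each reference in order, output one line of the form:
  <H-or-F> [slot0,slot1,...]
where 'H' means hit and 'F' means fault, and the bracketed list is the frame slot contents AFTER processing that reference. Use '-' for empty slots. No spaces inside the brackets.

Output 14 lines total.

F [1,-,-,-]
H [1,-,-,-]
H [1,-,-,-]
F [1,4,-,-]
H [1,4,-,-]
F [1,4,6,-]
H [1,4,6,-]
F [1,4,6,2]
H [1,4,6,2]
H [1,4,6,2]
F [1,5,6,2]
H [1,5,6,2]
H [1,5,6,2]
H [1,5,6,2]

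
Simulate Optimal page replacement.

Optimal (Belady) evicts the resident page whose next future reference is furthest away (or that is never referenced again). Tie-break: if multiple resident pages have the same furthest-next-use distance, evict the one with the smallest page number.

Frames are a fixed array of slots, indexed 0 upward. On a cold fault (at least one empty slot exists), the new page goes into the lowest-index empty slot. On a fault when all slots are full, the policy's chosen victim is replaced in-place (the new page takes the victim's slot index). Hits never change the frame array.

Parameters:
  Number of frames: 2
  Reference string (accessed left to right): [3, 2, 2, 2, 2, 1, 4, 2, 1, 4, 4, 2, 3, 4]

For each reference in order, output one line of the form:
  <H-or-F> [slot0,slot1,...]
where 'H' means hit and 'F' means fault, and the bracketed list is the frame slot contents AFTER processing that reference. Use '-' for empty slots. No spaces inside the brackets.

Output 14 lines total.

F [3,-]
F [3,2]
H [3,2]
H [3,2]
H [3,2]
F [1,2]
F [4,2]
H [4,2]
F [4,1]
H [4,1]
H [4,1]
F [4,2]
F [4,3]
H [4,3]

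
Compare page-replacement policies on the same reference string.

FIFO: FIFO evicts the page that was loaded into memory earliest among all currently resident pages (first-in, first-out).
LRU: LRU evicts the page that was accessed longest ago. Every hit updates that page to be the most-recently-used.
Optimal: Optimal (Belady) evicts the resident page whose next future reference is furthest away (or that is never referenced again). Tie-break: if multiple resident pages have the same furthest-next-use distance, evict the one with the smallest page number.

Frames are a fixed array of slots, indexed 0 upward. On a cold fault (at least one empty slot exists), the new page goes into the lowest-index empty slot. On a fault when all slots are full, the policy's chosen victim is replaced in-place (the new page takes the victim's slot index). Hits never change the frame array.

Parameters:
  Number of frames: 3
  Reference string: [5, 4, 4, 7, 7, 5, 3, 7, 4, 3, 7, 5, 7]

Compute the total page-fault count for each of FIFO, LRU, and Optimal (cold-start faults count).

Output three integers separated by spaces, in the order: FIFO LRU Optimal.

--- FIFO ---
  step 0: ref 5 -> FAULT, frames=[5,-,-] (faults so far: 1)
  step 1: ref 4 -> FAULT, frames=[5,4,-] (faults so far: 2)
  step 2: ref 4 -> HIT, frames=[5,4,-] (faults so far: 2)
  step 3: ref 7 -> FAULT, frames=[5,4,7] (faults so far: 3)
  step 4: ref 7 -> HIT, frames=[5,4,7] (faults so far: 3)
  step 5: ref 5 -> HIT, frames=[5,4,7] (faults so far: 3)
  step 6: ref 3 -> FAULT, evict 5, frames=[3,4,7] (faults so far: 4)
  step 7: ref 7 -> HIT, frames=[3,4,7] (faults so far: 4)
  step 8: ref 4 -> HIT, frames=[3,4,7] (faults so far: 4)
  step 9: ref 3 -> HIT, frames=[3,4,7] (faults so far: 4)
  step 10: ref 7 -> HIT, frames=[3,4,7] (faults so far: 4)
  step 11: ref 5 -> FAULT, evict 4, frames=[3,5,7] (faults so far: 5)
  step 12: ref 7 -> HIT, frames=[3,5,7] (faults so far: 5)
  FIFO total faults: 5
--- LRU ---
  step 0: ref 5 -> FAULT, frames=[5,-,-] (faults so far: 1)
  step 1: ref 4 -> FAULT, frames=[5,4,-] (faults so far: 2)
  step 2: ref 4 -> HIT, frames=[5,4,-] (faults so far: 2)
  step 3: ref 7 -> FAULT, frames=[5,4,7] (faults so far: 3)
  step 4: ref 7 -> HIT, frames=[5,4,7] (faults so far: 3)
  step 5: ref 5 -> HIT, frames=[5,4,7] (faults so far: 3)
  step 6: ref 3 -> FAULT, evict 4, frames=[5,3,7] (faults so far: 4)
  step 7: ref 7 -> HIT, frames=[5,3,7] (faults so far: 4)
  step 8: ref 4 -> FAULT, evict 5, frames=[4,3,7] (faults so far: 5)
  step 9: ref 3 -> HIT, frames=[4,3,7] (faults so far: 5)
  step 10: ref 7 -> HIT, frames=[4,3,7] (faults so far: 5)
  step 11: ref 5 -> FAULT, evict 4, frames=[5,3,7] (faults so far: 6)
  step 12: ref 7 -> HIT, frames=[5,3,7] (faults so far: 6)
  LRU total faults: 6
--- Optimal ---
  step 0: ref 5 -> FAULT, frames=[5,-,-] (faults so far: 1)
  step 1: ref 4 -> FAULT, frames=[5,4,-] (faults so far: 2)
  step 2: ref 4 -> HIT, frames=[5,4,-] (faults so far: 2)
  step 3: ref 7 -> FAULT, frames=[5,4,7] (faults so far: 3)
  step 4: ref 7 -> HIT, frames=[5,4,7] (faults so far: 3)
  step 5: ref 5 -> HIT, frames=[5,4,7] (faults so far: 3)
  step 6: ref 3 -> FAULT, evict 5, frames=[3,4,7] (faults so far: 4)
  step 7: ref 7 -> HIT, frames=[3,4,7] (faults so far: 4)
  step 8: ref 4 -> HIT, frames=[3,4,7] (faults so far: 4)
  step 9: ref 3 -> HIT, frames=[3,4,7] (faults so far: 4)
  step 10: ref 7 -> HIT, frames=[3,4,7] (faults so far: 4)
  step 11: ref 5 -> FAULT, evict 3, frames=[5,4,7] (faults so far: 5)
  step 12: ref 7 -> HIT, frames=[5,4,7] (faults so far: 5)
  Optimal total faults: 5

Answer: 5 6 5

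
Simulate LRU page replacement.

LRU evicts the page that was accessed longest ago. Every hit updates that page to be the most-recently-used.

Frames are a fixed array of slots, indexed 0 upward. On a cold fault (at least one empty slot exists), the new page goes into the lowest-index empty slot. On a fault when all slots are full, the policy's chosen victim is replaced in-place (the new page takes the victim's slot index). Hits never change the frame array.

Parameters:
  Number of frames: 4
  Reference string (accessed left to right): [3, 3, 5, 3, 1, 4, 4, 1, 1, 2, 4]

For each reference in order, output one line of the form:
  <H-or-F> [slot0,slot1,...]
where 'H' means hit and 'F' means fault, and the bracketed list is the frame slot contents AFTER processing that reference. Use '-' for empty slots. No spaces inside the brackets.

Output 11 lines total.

F [3,-,-,-]
H [3,-,-,-]
F [3,5,-,-]
H [3,5,-,-]
F [3,5,1,-]
F [3,5,1,4]
H [3,5,1,4]
H [3,5,1,4]
H [3,5,1,4]
F [3,2,1,4]
H [3,2,1,4]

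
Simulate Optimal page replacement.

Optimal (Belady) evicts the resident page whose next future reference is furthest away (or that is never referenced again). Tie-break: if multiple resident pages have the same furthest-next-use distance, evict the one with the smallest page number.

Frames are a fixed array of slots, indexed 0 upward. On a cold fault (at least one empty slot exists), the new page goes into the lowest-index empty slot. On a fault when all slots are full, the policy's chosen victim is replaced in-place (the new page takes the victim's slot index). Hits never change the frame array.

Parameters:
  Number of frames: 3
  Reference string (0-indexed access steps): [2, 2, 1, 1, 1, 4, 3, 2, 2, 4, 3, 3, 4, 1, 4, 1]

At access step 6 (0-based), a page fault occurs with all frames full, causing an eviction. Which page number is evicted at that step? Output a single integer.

Step 0: ref 2 -> FAULT, frames=[2,-,-]
Step 1: ref 2 -> HIT, frames=[2,-,-]
Step 2: ref 1 -> FAULT, frames=[2,1,-]
Step 3: ref 1 -> HIT, frames=[2,1,-]
Step 4: ref 1 -> HIT, frames=[2,1,-]
Step 5: ref 4 -> FAULT, frames=[2,1,4]
Step 6: ref 3 -> FAULT, evict 1, frames=[2,3,4]
At step 6: evicted page 1

Answer: 1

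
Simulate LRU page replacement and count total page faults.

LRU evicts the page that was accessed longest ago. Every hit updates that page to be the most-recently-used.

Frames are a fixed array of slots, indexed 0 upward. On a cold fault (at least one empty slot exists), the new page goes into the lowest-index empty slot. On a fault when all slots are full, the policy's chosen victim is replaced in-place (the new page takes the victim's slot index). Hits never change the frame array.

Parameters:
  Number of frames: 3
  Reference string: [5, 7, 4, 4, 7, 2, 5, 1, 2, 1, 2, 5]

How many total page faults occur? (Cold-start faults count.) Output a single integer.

Step 0: ref 5 → FAULT, frames=[5,-,-]
Step 1: ref 7 → FAULT, frames=[5,7,-]
Step 2: ref 4 → FAULT, frames=[5,7,4]
Step 3: ref 4 → HIT, frames=[5,7,4]
Step 4: ref 7 → HIT, frames=[5,7,4]
Step 5: ref 2 → FAULT (evict 5), frames=[2,7,4]
Step 6: ref 5 → FAULT (evict 4), frames=[2,7,5]
Step 7: ref 1 → FAULT (evict 7), frames=[2,1,5]
Step 8: ref 2 → HIT, frames=[2,1,5]
Step 9: ref 1 → HIT, frames=[2,1,5]
Step 10: ref 2 → HIT, frames=[2,1,5]
Step 11: ref 5 → HIT, frames=[2,1,5]
Total faults: 6

Answer: 6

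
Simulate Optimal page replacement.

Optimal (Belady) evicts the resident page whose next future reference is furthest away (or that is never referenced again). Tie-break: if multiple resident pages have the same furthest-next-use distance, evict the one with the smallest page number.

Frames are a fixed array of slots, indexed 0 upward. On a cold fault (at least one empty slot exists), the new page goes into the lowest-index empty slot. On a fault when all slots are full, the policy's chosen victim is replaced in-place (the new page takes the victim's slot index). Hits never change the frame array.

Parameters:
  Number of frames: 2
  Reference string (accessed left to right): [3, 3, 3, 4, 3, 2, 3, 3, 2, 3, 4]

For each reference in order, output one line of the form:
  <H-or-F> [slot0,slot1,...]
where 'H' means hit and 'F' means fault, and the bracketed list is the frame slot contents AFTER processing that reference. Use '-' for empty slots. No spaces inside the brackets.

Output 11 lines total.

F [3,-]
H [3,-]
H [3,-]
F [3,4]
H [3,4]
F [3,2]
H [3,2]
H [3,2]
H [3,2]
H [3,2]
F [3,4]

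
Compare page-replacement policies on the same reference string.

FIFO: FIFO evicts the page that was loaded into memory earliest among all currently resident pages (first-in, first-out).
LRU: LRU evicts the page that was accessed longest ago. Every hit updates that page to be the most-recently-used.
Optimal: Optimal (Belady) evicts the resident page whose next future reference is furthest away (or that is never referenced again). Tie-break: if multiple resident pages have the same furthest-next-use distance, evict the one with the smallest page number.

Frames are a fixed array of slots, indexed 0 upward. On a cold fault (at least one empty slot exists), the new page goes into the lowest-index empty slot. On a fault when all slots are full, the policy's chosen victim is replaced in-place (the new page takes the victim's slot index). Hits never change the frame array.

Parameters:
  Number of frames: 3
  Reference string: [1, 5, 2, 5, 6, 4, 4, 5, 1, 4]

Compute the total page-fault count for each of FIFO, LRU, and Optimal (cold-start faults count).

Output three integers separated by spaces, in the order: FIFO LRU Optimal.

--- FIFO ---
  step 0: ref 1 -> FAULT, frames=[1,-,-] (faults so far: 1)
  step 1: ref 5 -> FAULT, frames=[1,5,-] (faults so far: 2)
  step 2: ref 2 -> FAULT, frames=[1,5,2] (faults so far: 3)
  step 3: ref 5 -> HIT, frames=[1,5,2] (faults so far: 3)
  step 4: ref 6 -> FAULT, evict 1, frames=[6,5,2] (faults so far: 4)
  step 5: ref 4 -> FAULT, evict 5, frames=[6,4,2] (faults so far: 5)
  step 6: ref 4 -> HIT, frames=[6,4,2] (faults so far: 5)
  step 7: ref 5 -> FAULT, evict 2, frames=[6,4,5] (faults so far: 6)
  step 8: ref 1 -> FAULT, evict 6, frames=[1,4,5] (faults so far: 7)
  step 9: ref 4 -> HIT, frames=[1,4,5] (faults so far: 7)
  FIFO total faults: 7
--- LRU ---
  step 0: ref 1 -> FAULT, frames=[1,-,-] (faults so far: 1)
  step 1: ref 5 -> FAULT, frames=[1,5,-] (faults so far: 2)
  step 2: ref 2 -> FAULT, frames=[1,5,2] (faults so far: 3)
  step 3: ref 5 -> HIT, frames=[1,5,2] (faults so far: 3)
  step 4: ref 6 -> FAULT, evict 1, frames=[6,5,2] (faults so far: 4)
  step 5: ref 4 -> FAULT, evict 2, frames=[6,5,4] (faults so far: 5)
  step 6: ref 4 -> HIT, frames=[6,5,4] (faults so far: 5)
  step 7: ref 5 -> HIT, frames=[6,5,4] (faults so far: 5)
  step 8: ref 1 -> FAULT, evict 6, frames=[1,5,4] (faults so far: 6)
  step 9: ref 4 -> HIT, frames=[1,5,4] (faults so far: 6)
  LRU total faults: 6
--- Optimal ---
  step 0: ref 1 -> FAULT, frames=[1,-,-] (faults so far: 1)
  step 1: ref 5 -> FAULT, frames=[1,5,-] (faults so far: 2)
  step 2: ref 2 -> FAULT, frames=[1,5,2] (faults so far: 3)
  step 3: ref 5 -> HIT, frames=[1,5,2] (faults so far: 3)
  step 4: ref 6 -> FAULT, evict 2, frames=[1,5,6] (faults so far: 4)
  step 5: ref 4 -> FAULT, evict 6, frames=[1,5,4] (faults so far: 5)
  step 6: ref 4 -> HIT, frames=[1,5,4] (faults so far: 5)
  step 7: ref 5 -> HIT, frames=[1,5,4] (faults so far: 5)
  step 8: ref 1 -> HIT, frames=[1,5,4] (faults so far: 5)
  step 9: ref 4 -> HIT, frames=[1,5,4] (faults so far: 5)
  Optimal total faults: 5

Answer: 7 6 5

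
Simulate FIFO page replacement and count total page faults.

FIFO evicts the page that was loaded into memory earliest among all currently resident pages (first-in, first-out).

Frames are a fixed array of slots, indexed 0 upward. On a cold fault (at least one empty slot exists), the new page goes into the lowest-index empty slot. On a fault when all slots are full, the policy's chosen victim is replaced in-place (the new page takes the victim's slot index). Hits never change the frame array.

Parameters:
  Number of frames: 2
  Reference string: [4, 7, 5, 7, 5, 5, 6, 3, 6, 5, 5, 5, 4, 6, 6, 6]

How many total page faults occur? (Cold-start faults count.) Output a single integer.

Answer: 8

Derivation:
Step 0: ref 4 → FAULT, frames=[4,-]
Step 1: ref 7 → FAULT, frames=[4,7]
Step 2: ref 5 → FAULT (evict 4), frames=[5,7]
Step 3: ref 7 → HIT, frames=[5,7]
Step 4: ref 5 → HIT, frames=[5,7]
Step 5: ref 5 → HIT, frames=[5,7]
Step 6: ref 6 → FAULT (evict 7), frames=[5,6]
Step 7: ref 3 → FAULT (evict 5), frames=[3,6]
Step 8: ref 6 → HIT, frames=[3,6]
Step 9: ref 5 → FAULT (evict 6), frames=[3,5]
Step 10: ref 5 → HIT, frames=[3,5]
Step 11: ref 5 → HIT, frames=[3,5]
Step 12: ref 4 → FAULT (evict 3), frames=[4,5]
Step 13: ref 6 → FAULT (evict 5), frames=[4,6]
Step 14: ref 6 → HIT, frames=[4,6]
Step 15: ref 6 → HIT, frames=[4,6]
Total faults: 8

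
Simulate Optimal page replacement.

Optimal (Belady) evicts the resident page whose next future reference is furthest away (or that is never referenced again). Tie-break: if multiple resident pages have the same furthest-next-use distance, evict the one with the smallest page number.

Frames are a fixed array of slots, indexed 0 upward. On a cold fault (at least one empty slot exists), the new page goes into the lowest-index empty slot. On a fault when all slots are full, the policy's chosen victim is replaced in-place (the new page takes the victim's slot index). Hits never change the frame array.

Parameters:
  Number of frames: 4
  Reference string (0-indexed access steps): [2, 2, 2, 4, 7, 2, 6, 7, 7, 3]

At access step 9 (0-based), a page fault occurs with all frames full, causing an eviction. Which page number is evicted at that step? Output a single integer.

Step 0: ref 2 -> FAULT, frames=[2,-,-,-]
Step 1: ref 2 -> HIT, frames=[2,-,-,-]
Step 2: ref 2 -> HIT, frames=[2,-,-,-]
Step 3: ref 4 -> FAULT, frames=[2,4,-,-]
Step 4: ref 7 -> FAULT, frames=[2,4,7,-]
Step 5: ref 2 -> HIT, frames=[2,4,7,-]
Step 6: ref 6 -> FAULT, frames=[2,4,7,6]
Step 7: ref 7 -> HIT, frames=[2,4,7,6]
Step 8: ref 7 -> HIT, frames=[2,4,7,6]
Step 9: ref 3 -> FAULT, evict 2, frames=[3,4,7,6]
At step 9: evicted page 2

Answer: 2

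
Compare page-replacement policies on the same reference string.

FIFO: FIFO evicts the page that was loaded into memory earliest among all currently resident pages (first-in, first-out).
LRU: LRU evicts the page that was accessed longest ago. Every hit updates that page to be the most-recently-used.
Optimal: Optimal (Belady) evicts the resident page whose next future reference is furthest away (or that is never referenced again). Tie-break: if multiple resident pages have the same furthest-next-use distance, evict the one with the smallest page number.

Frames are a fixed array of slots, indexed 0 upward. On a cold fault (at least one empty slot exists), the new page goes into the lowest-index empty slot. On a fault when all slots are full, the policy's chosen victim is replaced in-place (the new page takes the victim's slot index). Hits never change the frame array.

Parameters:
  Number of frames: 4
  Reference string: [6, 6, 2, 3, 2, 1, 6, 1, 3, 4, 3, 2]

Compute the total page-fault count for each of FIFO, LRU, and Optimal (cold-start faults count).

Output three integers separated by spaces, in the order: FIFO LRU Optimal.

--- FIFO ---
  step 0: ref 6 -> FAULT, frames=[6,-,-,-] (faults so far: 1)
  step 1: ref 6 -> HIT, frames=[6,-,-,-] (faults so far: 1)
  step 2: ref 2 -> FAULT, frames=[6,2,-,-] (faults so far: 2)
  step 3: ref 3 -> FAULT, frames=[6,2,3,-] (faults so far: 3)
  step 4: ref 2 -> HIT, frames=[6,2,3,-] (faults so far: 3)
  step 5: ref 1 -> FAULT, frames=[6,2,3,1] (faults so far: 4)
  step 6: ref 6 -> HIT, frames=[6,2,3,1] (faults so far: 4)
  step 7: ref 1 -> HIT, frames=[6,2,3,1] (faults so far: 4)
  step 8: ref 3 -> HIT, frames=[6,2,3,1] (faults so far: 4)
  step 9: ref 4 -> FAULT, evict 6, frames=[4,2,3,1] (faults so far: 5)
  step 10: ref 3 -> HIT, frames=[4,2,3,1] (faults so far: 5)
  step 11: ref 2 -> HIT, frames=[4,2,3,1] (faults so far: 5)
  FIFO total faults: 5
--- LRU ---
  step 0: ref 6 -> FAULT, frames=[6,-,-,-] (faults so far: 1)
  step 1: ref 6 -> HIT, frames=[6,-,-,-] (faults so far: 1)
  step 2: ref 2 -> FAULT, frames=[6,2,-,-] (faults so far: 2)
  step 3: ref 3 -> FAULT, frames=[6,2,3,-] (faults so far: 3)
  step 4: ref 2 -> HIT, frames=[6,2,3,-] (faults so far: 3)
  step 5: ref 1 -> FAULT, frames=[6,2,3,1] (faults so far: 4)
  step 6: ref 6 -> HIT, frames=[6,2,3,1] (faults so far: 4)
  step 7: ref 1 -> HIT, frames=[6,2,3,1] (faults so far: 4)
  step 8: ref 3 -> HIT, frames=[6,2,3,1] (faults so far: 4)
  step 9: ref 4 -> FAULT, evict 2, frames=[6,4,3,1] (faults so far: 5)
  step 10: ref 3 -> HIT, frames=[6,4,3,1] (faults so far: 5)
  step 11: ref 2 -> FAULT, evict 6, frames=[2,4,3,1] (faults so far: 6)
  LRU total faults: 6
--- Optimal ---
  step 0: ref 6 -> FAULT, frames=[6,-,-,-] (faults so far: 1)
  step 1: ref 6 -> HIT, frames=[6,-,-,-] (faults so far: 1)
  step 2: ref 2 -> FAULT, frames=[6,2,-,-] (faults so far: 2)
  step 3: ref 3 -> FAULT, frames=[6,2,3,-] (faults so far: 3)
  step 4: ref 2 -> HIT, frames=[6,2,3,-] (faults so far: 3)
  step 5: ref 1 -> FAULT, frames=[6,2,3,1] (faults so far: 4)
  step 6: ref 6 -> HIT, frames=[6,2,3,1] (faults so far: 4)
  step 7: ref 1 -> HIT, frames=[6,2,3,1] (faults so far: 4)
  step 8: ref 3 -> HIT, frames=[6,2,3,1] (faults so far: 4)
  step 9: ref 4 -> FAULT, evict 1, frames=[6,2,3,4] (faults so far: 5)
  step 10: ref 3 -> HIT, frames=[6,2,3,4] (faults so far: 5)
  step 11: ref 2 -> HIT, frames=[6,2,3,4] (faults so far: 5)
  Optimal total faults: 5

Answer: 5 6 5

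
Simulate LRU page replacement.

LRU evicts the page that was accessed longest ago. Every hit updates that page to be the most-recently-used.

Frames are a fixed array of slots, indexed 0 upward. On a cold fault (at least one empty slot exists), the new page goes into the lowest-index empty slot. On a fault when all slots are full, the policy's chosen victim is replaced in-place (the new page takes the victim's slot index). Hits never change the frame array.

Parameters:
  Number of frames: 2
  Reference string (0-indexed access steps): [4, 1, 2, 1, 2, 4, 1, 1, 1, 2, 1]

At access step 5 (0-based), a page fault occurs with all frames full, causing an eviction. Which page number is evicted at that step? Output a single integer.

Answer: 1

Derivation:
Step 0: ref 4 -> FAULT, frames=[4,-]
Step 1: ref 1 -> FAULT, frames=[4,1]
Step 2: ref 2 -> FAULT, evict 4, frames=[2,1]
Step 3: ref 1 -> HIT, frames=[2,1]
Step 4: ref 2 -> HIT, frames=[2,1]
Step 5: ref 4 -> FAULT, evict 1, frames=[2,4]
At step 5: evicted page 1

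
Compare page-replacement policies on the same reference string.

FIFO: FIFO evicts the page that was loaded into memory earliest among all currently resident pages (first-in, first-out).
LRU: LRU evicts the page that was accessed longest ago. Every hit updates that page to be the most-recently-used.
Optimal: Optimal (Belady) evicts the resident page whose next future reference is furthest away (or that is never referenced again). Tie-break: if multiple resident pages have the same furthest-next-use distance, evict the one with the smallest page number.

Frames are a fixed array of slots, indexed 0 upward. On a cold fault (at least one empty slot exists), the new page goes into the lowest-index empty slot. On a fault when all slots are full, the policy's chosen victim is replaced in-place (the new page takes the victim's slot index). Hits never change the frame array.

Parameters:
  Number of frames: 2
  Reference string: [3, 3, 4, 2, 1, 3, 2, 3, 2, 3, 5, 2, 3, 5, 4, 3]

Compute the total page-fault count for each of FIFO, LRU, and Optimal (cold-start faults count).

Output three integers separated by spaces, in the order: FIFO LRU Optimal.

--- FIFO ---
  step 0: ref 3 -> FAULT, frames=[3,-] (faults so far: 1)
  step 1: ref 3 -> HIT, frames=[3,-] (faults so far: 1)
  step 2: ref 4 -> FAULT, frames=[3,4] (faults so far: 2)
  step 3: ref 2 -> FAULT, evict 3, frames=[2,4] (faults so far: 3)
  step 4: ref 1 -> FAULT, evict 4, frames=[2,1] (faults so far: 4)
  step 5: ref 3 -> FAULT, evict 2, frames=[3,1] (faults so far: 5)
  step 6: ref 2 -> FAULT, evict 1, frames=[3,2] (faults so far: 6)
  step 7: ref 3 -> HIT, frames=[3,2] (faults so far: 6)
  step 8: ref 2 -> HIT, frames=[3,2] (faults so far: 6)
  step 9: ref 3 -> HIT, frames=[3,2] (faults so far: 6)
  step 10: ref 5 -> FAULT, evict 3, frames=[5,2] (faults so far: 7)
  step 11: ref 2 -> HIT, frames=[5,2] (faults so far: 7)
  step 12: ref 3 -> FAULT, evict 2, frames=[5,3] (faults so far: 8)
  step 13: ref 5 -> HIT, frames=[5,3] (faults so far: 8)
  step 14: ref 4 -> FAULT, evict 5, frames=[4,3] (faults so far: 9)
  step 15: ref 3 -> HIT, frames=[4,3] (faults so far: 9)
  FIFO total faults: 9
--- LRU ---
  step 0: ref 3 -> FAULT, frames=[3,-] (faults so far: 1)
  step 1: ref 3 -> HIT, frames=[3,-] (faults so far: 1)
  step 2: ref 4 -> FAULT, frames=[3,4] (faults so far: 2)
  step 3: ref 2 -> FAULT, evict 3, frames=[2,4] (faults so far: 3)
  step 4: ref 1 -> FAULT, evict 4, frames=[2,1] (faults so far: 4)
  step 5: ref 3 -> FAULT, evict 2, frames=[3,1] (faults so far: 5)
  step 6: ref 2 -> FAULT, evict 1, frames=[3,2] (faults so far: 6)
  step 7: ref 3 -> HIT, frames=[3,2] (faults so far: 6)
  step 8: ref 2 -> HIT, frames=[3,2] (faults so far: 6)
  step 9: ref 3 -> HIT, frames=[3,2] (faults so far: 6)
  step 10: ref 5 -> FAULT, evict 2, frames=[3,5] (faults so far: 7)
  step 11: ref 2 -> FAULT, evict 3, frames=[2,5] (faults so far: 8)
  step 12: ref 3 -> FAULT, evict 5, frames=[2,3] (faults so far: 9)
  step 13: ref 5 -> FAULT, evict 2, frames=[5,3] (faults so far: 10)
  step 14: ref 4 -> FAULT, evict 3, frames=[5,4] (faults so far: 11)
  step 15: ref 3 -> FAULT, evict 5, frames=[3,4] (faults so far: 12)
  LRU total faults: 12
--- Optimal ---
  step 0: ref 3 -> FAULT, frames=[3,-] (faults so far: 1)
  step 1: ref 3 -> HIT, frames=[3,-] (faults so far: 1)
  step 2: ref 4 -> FAULT, frames=[3,4] (faults so far: 2)
  step 3: ref 2 -> FAULT, evict 4, frames=[3,2] (faults so far: 3)
  step 4: ref 1 -> FAULT, evict 2, frames=[3,1] (faults so far: 4)
  step 5: ref 3 -> HIT, frames=[3,1] (faults so far: 4)
  step 6: ref 2 -> FAULT, evict 1, frames=[3,2] (faults so far: 5)
  step 7: ref 3 -> HIT, frames=[3,2] (faults so far: 5)
  step 8: ref 2 -> HIT, frames=[3,2] (faults so far: 5)
  step 9: ref 3 -> HIT, frames=[3,2] (faults so far: 5)
  step 10: ref 5 -> FAULT, evict 3, frames=[5,2] (faults so far: 6)
  step 11: ref 2 -> HIT, frames=[5,2] (faults so far: 6)
  step 12: ref 3 -> FAULT, evict 2, frames=[5,3] (faults so far: 7)
  step 13: ref 5 -> HIT, frames=[5,3] (faults so far: 7)
  step 14: ref 4 -> FAULT, evict 5, frames=[4,3] (faults so far: 8)
  step 15: ref 3 -> HIT, frames=[4,3] (faults so far: 8)
  Optimal total faults: 8

Answer: 9 12 8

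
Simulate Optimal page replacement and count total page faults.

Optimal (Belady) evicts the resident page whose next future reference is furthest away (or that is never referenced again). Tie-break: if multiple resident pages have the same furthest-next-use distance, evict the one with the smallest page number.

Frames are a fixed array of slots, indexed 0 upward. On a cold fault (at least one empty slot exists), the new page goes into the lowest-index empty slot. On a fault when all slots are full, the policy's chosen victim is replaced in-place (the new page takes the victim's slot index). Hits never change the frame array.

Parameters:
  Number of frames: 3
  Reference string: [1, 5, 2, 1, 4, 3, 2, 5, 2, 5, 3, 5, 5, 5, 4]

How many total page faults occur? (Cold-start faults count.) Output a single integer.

Step 0: ref 1 → FAULT, frames=[1,-,-]
Step 1: ref 5 → FAULT, frames=[1,5,-]
Step 2: ref 2 → FAULT, frames=[1,5,2]
Step 3: ref 1 → HIT, frames=[1,5,2]
Step 4: ref 4 → FAULT (evict 1), frames=[4,5,2]
Step 5: ref 3 → FAULT (evict 4), frames=[3,5,2]
Step 6: ref 2 → HIT, frames=[3,5,2]
Step 7: ref 5 → HIT, frames=[3,5,2]
Step 8: ref 2 → HIT, frames=[3,5,2]
Step 9: ref 5 → HIT, frames=[3,5,2]
Step 10: ref 3 → HIT, frames=[3,5,2]
Step 11: ref 5 → HIT, frames=[3,5,2]
Step 12: ref 5 → HIT, frames=[3,5,2]
Step 13: ref 5 → HIT, frames=[3,5,2]
Step 14: ref 4 → FAULT (evict 2), frames=[3,5,4]
Total faults: 6

Answer: 6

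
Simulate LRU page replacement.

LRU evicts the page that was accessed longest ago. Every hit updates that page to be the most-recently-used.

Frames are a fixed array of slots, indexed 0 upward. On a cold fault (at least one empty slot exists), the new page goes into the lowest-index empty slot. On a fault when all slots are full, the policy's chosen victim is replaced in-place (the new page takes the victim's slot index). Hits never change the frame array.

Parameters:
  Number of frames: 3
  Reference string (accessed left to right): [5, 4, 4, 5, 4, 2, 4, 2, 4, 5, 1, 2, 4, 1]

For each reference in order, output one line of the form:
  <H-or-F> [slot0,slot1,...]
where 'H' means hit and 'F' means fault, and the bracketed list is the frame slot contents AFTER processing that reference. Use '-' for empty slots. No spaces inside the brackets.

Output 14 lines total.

F [5,-,-]
F [5,4,-]
H [5,4,-]
H [5,4,-]
H [5,4,-]
F [5,4,2]
H [5,4,2]
H [5,4,2]
H [5,4,2]
H [5,4,2]
F [5,4,1]
F [5,2,1]
F [4,2,1]
H [4,2,1]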